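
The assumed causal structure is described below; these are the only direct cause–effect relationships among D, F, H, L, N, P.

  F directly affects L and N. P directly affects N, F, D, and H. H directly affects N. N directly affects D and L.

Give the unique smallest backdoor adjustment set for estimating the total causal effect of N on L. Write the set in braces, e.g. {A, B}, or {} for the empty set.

Variables eligible for adjustment (non-descendants of N, excluding N and L): {F, H, P}.
Backdoor paths from N to L:
  P1: N <- P -> F -> L
  P2: N <- H <- P -> F -> L
  P3: N <- F -> L
The empty set is not sufficient: P1 (N <- P -> F -> L) has no collider blocking it and no conditioned non-collider, so it is open.
Try {F}:
  P1: blocked at chain node F ∈ conditioning set.
  P2: blocked at chain node F ∈ conditioning set.
  P3: blocked at fork node F ∈ conditioning set.
{F} contains no descendant of N and blocks every backdoor path.
No other singleton works — e.g. {P} leaves P3 open — so {F} is the unique smallest valid adjustment set.

{F}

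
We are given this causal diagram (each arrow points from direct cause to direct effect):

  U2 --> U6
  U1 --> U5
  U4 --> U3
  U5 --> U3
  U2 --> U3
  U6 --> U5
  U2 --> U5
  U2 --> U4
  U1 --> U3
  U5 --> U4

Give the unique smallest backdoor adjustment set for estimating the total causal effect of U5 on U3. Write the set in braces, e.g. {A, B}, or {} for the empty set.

{U1, U2}

Variables eligible for adjustment (non-descendants of U5, excluding U5 and U3): {U1, U2, U6}.
Backdoor paths from U5 to U3:
  P1: U5 <- U1 -> U3
  P2: U5 <- U2 -> U4 -> U3
  P3: U5 <- U2 -> U3
  P4: U5 <- U6 <- U2 -> U4 -> U3
  P5: U5 <- U6 <- U2 -> U3
The empty set is not sufficient: P1 (U5 <- U1 -> U3) has no collider blocking it and no conditioned non-collider, so it is open.
Try {U1, U2}:
  P1: blocked at fork node U1 ∈ conditioning set.
  P2: blocked at fork node U2 ∈ conditioning set.
  P3: blocked at fork node U2 ∈ conditioning set.
  P4: blocked at fork node U2 ∈ conditioning set.
  P5: blocked at fork node U2 ∈ conditioning set.
{U1, U2} contains no descendant of U5 and blocks every backdoor path.
Every element of {U1, U2} is needed (dropping U1 leaves P1 open; dropping U2 leaves P2 open), so no proper subset is valid.
Among all size-2 subsets of the eligible variables, only {U1, U2} blocks every backdoor path, so it is the unique smallest valid adjustment set.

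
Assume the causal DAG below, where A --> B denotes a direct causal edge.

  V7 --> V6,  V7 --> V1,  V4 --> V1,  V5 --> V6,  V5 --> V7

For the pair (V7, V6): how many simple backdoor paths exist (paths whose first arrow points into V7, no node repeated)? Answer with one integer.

A backdoor path from V7 to V6 is any simple undirected path whose first edge points into V7 (i.e. leaves V7 via a parent).
Parents of V7: {V5}.
Enumerating:
  P1: V7 <- V5 -> V6
That exhausts the simple backdoor paths. Count: 1.

1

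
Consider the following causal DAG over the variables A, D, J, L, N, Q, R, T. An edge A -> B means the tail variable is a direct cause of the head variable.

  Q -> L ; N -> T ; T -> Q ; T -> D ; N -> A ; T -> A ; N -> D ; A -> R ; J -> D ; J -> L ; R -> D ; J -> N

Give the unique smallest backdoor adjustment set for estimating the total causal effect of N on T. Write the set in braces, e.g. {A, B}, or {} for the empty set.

Variables eligible for adjustment (non-descendants of N, excluding N and T): {J}.
Backdoor paths from N to T:
  P1: N <- J -> D <- T
  P2: N <- J -> D <- R <- A <- T
  P3: N <- J -> L <- Q <- T
Each backdoor path contains an unconditioned collider, so every path is already blocked with the empty conditioning set:
  P1: blocked at collider D (neither it nor any descendant is in the conditioning set).
  P2: blocked at collider D (neither it nor any descendant is in the conditioning set).
  P3: blocked at collider L (neither it nor any descendant is in the conditioning set).
The empty set is therefore the unique smallest valid set.

{}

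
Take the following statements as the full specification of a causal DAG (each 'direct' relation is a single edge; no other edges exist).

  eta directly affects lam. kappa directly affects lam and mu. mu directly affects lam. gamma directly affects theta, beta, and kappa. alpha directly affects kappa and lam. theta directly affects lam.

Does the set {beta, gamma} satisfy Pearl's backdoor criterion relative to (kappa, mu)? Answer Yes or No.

Yes

Backdoor paths from kappa to mu (paths whose first edge points into kappa):
  P1: kappa <- gamma -> theta -> lam <- mu
  P2: kappa <- alpha -> lam <- mu
Condition 1 (no descendant of kappa in the set): holds — descendants of kappa are {lam, mu}; none are in {beta, gamma}.
Condition 2 (every backdoor path blocked by {beta, gamma}):
  P1: blocked at fork node gamma ∈ conditioning set.
  P2: blocked at collider lam (neither it nor any descendant is in the conditioning set).
{beta, gamma} satisfies the backdoor criterion.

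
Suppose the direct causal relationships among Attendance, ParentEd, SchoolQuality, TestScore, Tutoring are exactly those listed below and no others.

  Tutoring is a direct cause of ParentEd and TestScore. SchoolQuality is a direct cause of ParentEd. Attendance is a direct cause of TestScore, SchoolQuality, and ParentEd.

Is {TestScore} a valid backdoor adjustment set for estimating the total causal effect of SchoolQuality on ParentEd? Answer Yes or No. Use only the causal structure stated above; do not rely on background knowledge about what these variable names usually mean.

Backdoor paths from SchoolQuality to ParentEd (paths whose first edge points into SchoolQuality):
  P1: SchoolQuality <- Attendance -> ParentEd
  P2: SchoolQuality <- Attendance -> TestScore <- Tutoring -> ParentEd
Condition 1 (no descendant of SchoolQuality in the set): holds — descendants of SchoolQuality are {ParentEd}; none are in {TestScore}.
Condition 2 (every backdoor path blocked by {TestScore}):
  P1: open — no interior node is in the conditioning set.
  P2: open — collider(s) TestScore are conditioned on (or have a conditioned descendant) and no non-collider on the path is in the set.
{TestScore} does not satisfy the backdoor criterion.

No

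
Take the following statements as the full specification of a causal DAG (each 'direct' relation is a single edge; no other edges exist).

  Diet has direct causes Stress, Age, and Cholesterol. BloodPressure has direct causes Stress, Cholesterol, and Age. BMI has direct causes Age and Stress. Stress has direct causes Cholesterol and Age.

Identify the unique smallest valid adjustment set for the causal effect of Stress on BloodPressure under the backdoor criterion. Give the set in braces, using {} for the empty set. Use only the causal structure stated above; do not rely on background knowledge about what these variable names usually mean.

{Age, Cholesterol}

Variables eligible for adjustment (non-descendants of Stress, excluding Stress and BloodPressure): {Age, Cholesterol}.
Backdoor paths from Stress to BloodPressure:
  P1: Stress <- Age -> BloodPressure
  P2: Stress <- Age -> Diet <- Cholesterol -> BloodPressure
  P3: Stress <- Cholesterol -> BloodPressure
  P4: Stress <- Cholesterol -> Diet <- Age -> BloodPressure
The empty set is not sufficient: P1 (Stress <- Age -> BloodPressure) has no collider blocking it and no conditioned non-collider, so it is open.
Try {Age, Cholesterol}:
  P1: blocked at fork node Age ∈ conditioning set.
  P2: blocked at fork node Age ∈ conditioning set.
  P3: blocked at fork node Cholesterol ∈ conditioning set.
  P4: blocked at fork node Cholesterol ∈ conditioning set.
{Age, Cholesterol} contains no descendant of Stress and blocks every backdoor path.
Every element of {Age, Cholesterol} is needed (dropping Age leaves P1 open; dropping Cholesterol leaves P3 open), so no proper subset is valid.
Among all size-2 subsets of the eligible variables, only {Age, Cholesterol} blocks every backdoor path, so it is the unique smallest valid adjustment set.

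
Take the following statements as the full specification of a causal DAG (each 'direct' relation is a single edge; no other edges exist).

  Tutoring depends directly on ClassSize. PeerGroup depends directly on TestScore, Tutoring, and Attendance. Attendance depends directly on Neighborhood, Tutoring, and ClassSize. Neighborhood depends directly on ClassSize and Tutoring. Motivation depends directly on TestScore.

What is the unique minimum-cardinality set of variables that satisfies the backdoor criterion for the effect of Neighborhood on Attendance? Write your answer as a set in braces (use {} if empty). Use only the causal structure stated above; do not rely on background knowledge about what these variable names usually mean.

{ClassSize, Tutoring}

Variables eligible for adjustment (non-descendants of Neighborhood, excluding Neighborhood and Attendance): {ClassSize, Motivation, TestScore, Tutoring}.
Backdoor paths from Neighborhood to Attendance:
  P1: Neighborhood <- ClassSize -> Tutoring -> Attendance
  P2: Neighborhood <- ClassSize -> Tutoring -> PeerGroup <- Attendance
  P3: Neighborhood <- ClassSize -> Attendance
  P4: Neighborhood <- Tutoring <- ClassSize -> Attendance
  P5: Neighborhood <- Tutoring -> Attendance
  P6: Neighborhood <- Tutoring -> PeerGroup <- Attendance
The empty set is not sufficient: P1 (Neighborhood <- ClassSize -> Tutoring -> Attendance) has no collider blocking it and no conditioned non-collider, so it is open.
Try {ClassSize, Tutoring}:
  P1: blocked at fork node ClassSize ∈ conditioning set.
  P2: blocked at fork node ClassSize ∈ conditioning set.
  P3: blocked at fork node ClassSize ∈ conditioning set.
  P4: blocked at chain node Tutoring ∈ conditioning set.
  P5: blocked at fork node Tutoring ∈ conditioning set.
  P6: blocked at fork node Tutoring ∈ conditioning set.
{ClassSize, Tutoring} contains no descendant of Neighborhood and blocks every backdoor path.
Every element of {ClassSize, Tutoring} is needed (dropping ClassSize leaves P3 open; dropping Tutoring leaves P5 open), so no proper subset is valid.
Among all size-2 subsets of the eligible variables, only {ClassSize, Tutoring} blocks every backdoor path, so it is the unique smallest valid adjustment set.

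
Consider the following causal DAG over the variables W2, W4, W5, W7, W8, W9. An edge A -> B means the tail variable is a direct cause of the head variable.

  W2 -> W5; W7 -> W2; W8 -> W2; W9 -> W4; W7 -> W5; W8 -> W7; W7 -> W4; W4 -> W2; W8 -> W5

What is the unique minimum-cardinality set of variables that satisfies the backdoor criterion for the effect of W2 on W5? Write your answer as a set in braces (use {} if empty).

Variables eligible for adjustment (non-descendants of W2, excluding W2 and W5): {W4, W7, W8, W9}.
Backdoor paths from W2 to W5:
  P1: W2 <- W8 -> W7 -> W5
  P2: W2 <- W8 -> W5
  P3: W2 <- W7 <- W8 -> W5
  P4: W2 <- W7 -> W5
  P5: W2 <- W4 <- W7 <- W8 -> W5
  P6: W2 <- W4 <- W7 -> W5
The empty set is not sufficient: P1 (W2 <- W8 -> W7 -> W5) has no collider blocking it and no conditioned non-collider, so it is open.
Try {W7, W8}:
  P1: blocked at fork node W8 ∈ conditioning set.
  P2: blocked at fork node W8 ∈ conditioning set.
  P3: blocked at chain node W7 ∈ conditioning set.
  P4: blocked at fork node W7 ∈ conditioning set.
  P5: blocked at chain node W7 ∈ conditioning set.
  P6: blocked at fork node W7 ∈ conditioning set.
{W7, W8} contains no descendant of W2 and blocks every backdoor path.
Every element of {W7, W8} is needed (dropping W7 leaves P4 open; dropping W8 leaves P2 open), so no proper subset is valid.
Among all size-2 subsets of the eligible variables, only {W7, W8} blocks every backdoor path, so it is the unique smallest valid adjustment set.

{W7, W8}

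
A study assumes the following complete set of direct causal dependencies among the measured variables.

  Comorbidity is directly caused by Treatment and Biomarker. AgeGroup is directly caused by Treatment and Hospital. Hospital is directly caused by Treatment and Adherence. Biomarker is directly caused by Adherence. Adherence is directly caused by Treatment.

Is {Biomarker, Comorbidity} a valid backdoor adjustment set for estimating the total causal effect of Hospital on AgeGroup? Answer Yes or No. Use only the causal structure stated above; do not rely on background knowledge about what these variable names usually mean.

No

Backdoor paths from Hospital to AgeGroup (paths whose first edge points into Hospital):
  P1: Hospital <- Treatment -> AgeGroup
  P2: Hospital <- Adherence <- Treatment -> AgeGroup
  P3: Hospital <- Adherence -> Biomarker -> Comorbidity <- Treatment -> AgeGroup
Condition 1 (no descendant of Hospital in the set): holds — descendants of Hospital are {AgeGroup}; none are in {Biomarker, Comorbidity}.
Condition 2 (every backdoor path blocked by {Biomarker, Comorbidity}):
  P1: open — no interior node is in the conditioning set.
  P2: open — no interior node is in the conditioning set.
  P3: blocked at chain node Biomarker ∈ conditioning set.
{Biomarker, Comorbidity} does not satisfy the backdoor criterion.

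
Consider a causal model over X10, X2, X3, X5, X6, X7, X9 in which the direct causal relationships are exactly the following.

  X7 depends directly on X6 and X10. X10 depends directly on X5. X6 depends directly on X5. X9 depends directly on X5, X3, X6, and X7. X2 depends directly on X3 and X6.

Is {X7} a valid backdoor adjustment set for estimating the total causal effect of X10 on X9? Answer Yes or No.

No

Backdoor paths from X10 to X9 (paths whose first edge points into X10):
  P1: X10 <- X5 -> X6 -> X7 -> X9
  P2: X10 <- X5 -> X6 -> X9
  P3: X10 <- X5 -> X6 -> X2 <- X3 -> X9
  P4: X10 <- X5 -> X9
Condition 1 (no descendant of X10 in the set): FAILS — X7 is a descendant of X10.
Condition 2 (every backdoor path blocked by {X7}):
  P1: blocked at chain node X7 ∈ conditioning set.
  P2: open — no interior node is in the conditioning set.
  P3: blocked at collider X2 (neither it nor any descendant is in the conditioning set).
  P4: open — no interior node is in the conditioning set.
{X7} does not satisfy the backdoor criterion.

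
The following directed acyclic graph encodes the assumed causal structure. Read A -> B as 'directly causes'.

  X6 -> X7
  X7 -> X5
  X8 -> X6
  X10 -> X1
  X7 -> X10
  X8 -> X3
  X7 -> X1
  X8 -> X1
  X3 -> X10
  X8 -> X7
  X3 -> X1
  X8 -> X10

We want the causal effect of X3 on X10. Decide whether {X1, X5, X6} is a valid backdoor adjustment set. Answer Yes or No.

No

Backdoor paths from X3 to X10 (paths whose first edge points into X3):
  P1: X3 <- X8 -> X6 -> X7 -> X10
  P2: X3 <- X8 -> X6 -> X7 -> X1 <- X10
  P3: X3 <- X8 -> X7 -> X10
  P4: X3 <- X8 -> X7 -> X1 <- X10
  P5: X3 <- X8 -> X10
  P6: X3 <- X8 -> X1 <- X7 -> X10
  P7: X3 <- X8 -> X1 <- X10
Condition 1 (no descendant of X3 in the set): FAILS — X1 is a descendant of X3.
Condition 2 (every backdoor path blocked by {X1, X5, X6}):
  P1: blocked at chain node X6 ∈ conditioning set.
  P2: blocked at chain node X6 ∈ conditioning set.
  P3: open — no interior node is in the conditioning set.
  P4: open — collider(s) X1 are conditioned on (or have a conditioned descendant) and no non-collider on the path is in the set.
  P5: open — no interior node is in the conditioning set.
  P6: open — collider(s) X1 are conditioned on (or have a conditioned descendant) and no non-collider on the path is in the set.
  P7: open — collider(s) X1 are conditioned on (or have a conditioned descendant) and no non-collider on the path is in the set.
{X1, X5, X6} does not satisfy the backdoor criterion.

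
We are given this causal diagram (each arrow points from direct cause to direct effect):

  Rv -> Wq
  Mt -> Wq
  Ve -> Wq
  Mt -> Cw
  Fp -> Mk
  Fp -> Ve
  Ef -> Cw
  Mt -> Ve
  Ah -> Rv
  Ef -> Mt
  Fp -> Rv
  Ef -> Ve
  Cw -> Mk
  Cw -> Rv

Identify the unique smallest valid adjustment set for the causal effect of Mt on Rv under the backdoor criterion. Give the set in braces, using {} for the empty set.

Variables eligible for adjustment (non-descendants of Mt, excluding Mt and Rv): {Ah, Ef, Fp}.
Backdoor paths from Mt to Rv:
  P1: Mt <- Ef -> Cw -> Rv
  P2: Mt <- Ef -> Cw -> Mk <- Fp -> Rv
  P3: Mt <- Ef -> Cw -> Mk <- Fp -> Ve -> Wq <- Rv
  P4: Mt <- Ef -> Ve <- Fp -> Rv
  P5: Mt <- Ef -> Ve <- Fp -> Mk <- Cw -> Rv
  P6: Mt <- Ef -> Ve -> Wq <- Rv
The empty set is not sufficient: P1 (Mt <- Ef -> Cw -> Rv) has no collider blocking it and no conditioned non-collider, so it is open.
Try {Ef}:
  P1: blocked at fork node Ef ∈ conditioning set.
  P2: blocked at fork node Ef ∈ conditioning set.
  P3: blocked at fork node Ef ∈ conditioning set.
  P4: blocked at fork node Ef ∈ conditioning set.
  P5: blocked at fork node Ef ∈ conditioning set.
  P6: blocked at fork node Ef ∈ conditioning set.
{Ef} contains no descendant of Mt and blocks every backdoor path.
No other singleton works — e.g. {Ah} leaves P1 open — so {Ef} is the unique smallest valid adjustment set.

{Ef}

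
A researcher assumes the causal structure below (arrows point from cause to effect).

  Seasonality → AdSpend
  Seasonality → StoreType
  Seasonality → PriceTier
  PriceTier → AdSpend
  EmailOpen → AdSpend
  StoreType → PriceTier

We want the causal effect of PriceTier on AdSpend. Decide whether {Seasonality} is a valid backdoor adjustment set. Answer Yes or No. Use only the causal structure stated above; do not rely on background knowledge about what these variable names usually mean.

Yes

Backdoor paths from PriceTier to AdSpend (paths whose first edge points into PriceTier):
  P1: PriceTier <- Seasonality -> AdSpend
  P2: PriceTier <- StoreType <- Seasonality -> AdSpend
Condition 1 (no descendant of PriceTier in the set): holds — descendants of PriceTier are {AdSpend}; none are in {Seasonality}.
Condition 2 (every backdoor path blocked by {Seasonality}):
  P1: blocked at fork node Seasonality ∈ conditioning set.
  P2: blocked at fork node Seasonality ∈ conditioning set.
{Seasonality} satisfies the backdoor criterion.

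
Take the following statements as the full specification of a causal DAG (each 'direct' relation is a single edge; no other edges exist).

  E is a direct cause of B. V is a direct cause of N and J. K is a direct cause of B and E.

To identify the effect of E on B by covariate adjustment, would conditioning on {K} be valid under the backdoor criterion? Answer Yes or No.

Backdoor paths from E to B (paths whose first edge points into E):
  P1: E <- K -> B
Condition 1 (no descendant of E in the set): holds — descendants of E are {B}; none are in {K}.
Condition 2 (every backdoor path blocked by {K}):
  P1: blocked at fork node K ∈ conditioning set.
{K} satisfies the backdoor criterion.

Yes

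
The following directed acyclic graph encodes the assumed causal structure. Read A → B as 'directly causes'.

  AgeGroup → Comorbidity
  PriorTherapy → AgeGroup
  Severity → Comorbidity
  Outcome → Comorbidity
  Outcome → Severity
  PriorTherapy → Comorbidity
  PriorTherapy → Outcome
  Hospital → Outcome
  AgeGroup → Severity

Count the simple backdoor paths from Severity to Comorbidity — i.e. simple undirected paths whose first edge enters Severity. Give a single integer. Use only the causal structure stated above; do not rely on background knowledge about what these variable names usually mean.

A backdoor path from Severity to Comorbidity is any simple undirected path whose first edge points into Severity (i.e. leaves Severity via a parent).
Parents of Severity: {AgeGroup, Outcome}.
Enumerating:
  P1: Severity <- AgeGroup <- PriorTherapy -> Outcome -> Comorbidity
  P2: Severity <- AgeGroup <- PriorTherapy -> Comorbidity
  P3: Severity <- AgeGroup -> Comorbidity
  P4: Severity <- Outcome <- PriorTherapy -> AgeGroup -> Comorbidity
  P5: Severity <- Outcome <- PriorTherapy -> Comorbidity
  P6: Severity <- Outcome -> Comorbidity
That exhausts the simple backdoor paths. Count: 6.

6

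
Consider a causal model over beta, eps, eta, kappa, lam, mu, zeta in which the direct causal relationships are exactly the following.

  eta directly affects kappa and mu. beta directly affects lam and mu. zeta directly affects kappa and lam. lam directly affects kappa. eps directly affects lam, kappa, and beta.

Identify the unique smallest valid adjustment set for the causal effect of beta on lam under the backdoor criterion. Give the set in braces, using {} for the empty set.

Variables eligible for adjustment (non-descendants of beta, excluding beta and lam): {eps, eta, zeta}.
Backdoor paths from beta to lam:
  P1: beta <- eps -> lam
  P2: beta <- eps -> kappa <- zeta -> lam
  P3: beta <- eps -> kappa <- lam
The empty set is not sufficient: P1 (beta <- eps -> lam) has no collider blocking it and no conditioned non-collider, so it is open.
Try {eps}:
  P1: blocked at fork node eps ∈ conditioning set.
  P2: blocked at fork node eps ∈ conditioning set.
  P3: blocked at fork node eps ∈ conditioning set.
{eps} contains no descendant of beta and blocks every backdoor path.
No other singleton works — e.g. {eta} leaves P1 open — so {eps} is the unique smallest valid adjustment set.

{eps}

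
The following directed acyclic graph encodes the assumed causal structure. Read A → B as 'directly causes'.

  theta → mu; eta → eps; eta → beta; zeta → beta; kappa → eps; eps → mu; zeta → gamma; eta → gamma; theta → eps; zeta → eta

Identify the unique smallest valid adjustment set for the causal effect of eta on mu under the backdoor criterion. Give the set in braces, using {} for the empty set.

{}

Variables eligible for adjustment (non-descendants of eta, excluding eta and mu): {kappa, theta, zeta}.
Backdoor paths from eta to mu:
  (none)
With no backdoor paths the empty set already satisfies the criterion, and it is trivially minimal.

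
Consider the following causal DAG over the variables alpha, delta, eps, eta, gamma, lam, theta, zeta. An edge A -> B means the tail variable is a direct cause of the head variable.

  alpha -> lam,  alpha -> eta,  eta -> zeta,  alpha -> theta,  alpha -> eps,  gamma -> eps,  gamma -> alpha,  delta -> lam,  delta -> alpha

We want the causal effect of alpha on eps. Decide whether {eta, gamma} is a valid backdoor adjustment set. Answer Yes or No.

No

Backdoor paths from alpha to eps (paths whose first edge points into alpha):
  P1: alpha <- gamma -> eps
Condition 1 (no descendant of alpha in the set): FAILS — eta is a descendant of alpha.
Condition 2 (every backdoor path blocked by {eta, gamma}):
  P1: blocked at fork node gamma ∈ conditioning set.
{eta, gamma} does not satisfy the backdoor criterion.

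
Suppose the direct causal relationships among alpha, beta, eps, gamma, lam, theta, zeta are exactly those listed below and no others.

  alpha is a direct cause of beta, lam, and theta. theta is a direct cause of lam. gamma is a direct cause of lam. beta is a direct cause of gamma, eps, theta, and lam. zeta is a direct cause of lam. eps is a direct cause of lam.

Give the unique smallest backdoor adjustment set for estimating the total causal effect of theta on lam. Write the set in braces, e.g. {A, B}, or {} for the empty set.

Variables eligible for adjustment (non-descendants of theta, excluding theta and lam): {alpha, beta, eps, gamma, zeta}.
Backdoor paths from theta to lam:
  P1: theta <- alpha -> beta -> gamma -> lam
  P2: theta <- alpha -> beta -> eps -> lam
  P3: theta <- alpha -> beta -> lam
  P4: theta <- alpha -> lam
  P5: theta <- beta <- alpha -> lam
  P6: theta <- beta -> gamma -> lam
  P7: theta <- beta -> eps -> lam
  P8: theta <- beta -> lam
The empty set is not sufficient: P1 (theta <- alpha -> beta -> gamma -> lam) has no collider blocking it and no conditioned non-collider, so it is open.
Try {alpha, beta}:
  P1: blocked at fork node alpha ∈ conditioning set.
  P2: blocked at fork node alpha ∈ conditioning set.
  P3: blocked at fork node alpha ∈ conditioning set.
  P4: blocked at fork node alpha ∈ conditioning set.
  P5: blocked at chain node beta ∈ conditioning set.
  P6: blocked at fork node beta ∈ conditioning set.
  P7: blocked at fork node beta ∈ conditioning set.
  P8: blocked at fork node beta ∈ conditioning set.
{alpha, beta} contains no descendant of theta and blocks every backdoor path.
Every element of {alpha, beta} is needed (dropping alpha leaves P4 open; dropping beta leaves P6 open), so no proper subset is valid.
Among all size-2 subsets of the eligible variables, only {alpha, beta} blocks every backdoor path, so it is the unique smallest valid adjustment set.

{alpha, beta}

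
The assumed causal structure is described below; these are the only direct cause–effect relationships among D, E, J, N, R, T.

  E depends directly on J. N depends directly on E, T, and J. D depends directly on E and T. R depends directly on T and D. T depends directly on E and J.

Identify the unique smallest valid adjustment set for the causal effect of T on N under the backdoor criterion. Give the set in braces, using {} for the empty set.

Variables eligible for adjustment (non-descendants of T, excluding T and N): {E, J}.
Backdoor paths from T to N:
  P1: T <- J -> E -> N
  P2: T <- J -> N
  P3: T <- E <- J -> N
  P4: T <- E -> N
The empty set is not sufficient: P1 (T <- J -> E -> N) has no collider blocking it and no conditioned non-collider, so it is open.
Try {E, J}:
  P1: blocked at fork node J ∈ conditioning set.
  P2: blocked at fork node J ∈ conditioning set.
  P3: blocked at chain node E ∈ conditioning set.
  P4: blocked at fork node E ∈ conditioning set.
{E, J} contains no descendant of T and blocks every backdoor path.
Every element of {E, J} is needed (dropping E leaves P4 open; dropping J leaves P2 open), so no proper subset is valid.
Among all size-2 subsets of the eligible variables, only {E, J} blocks every backdoor path, so it is the unique smallest valid adjustment set.

{E, J}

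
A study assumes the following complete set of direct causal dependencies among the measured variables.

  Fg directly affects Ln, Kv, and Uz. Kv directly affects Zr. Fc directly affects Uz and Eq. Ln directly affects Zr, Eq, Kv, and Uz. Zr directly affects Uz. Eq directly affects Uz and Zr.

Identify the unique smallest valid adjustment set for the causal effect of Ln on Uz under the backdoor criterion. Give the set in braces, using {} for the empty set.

{Fg}

Variables eligible for adjustment (non-descendants of Ln, excluding Ln and Uz): {Fc, Fg}.
Backdoor paths from Ln to Uz:
  P1: Ln <- Fg -> Kv -> Zr <- Eq <- Fc -> Uz
  P2: Ln <- Fg -> Kv -> Zr <- Eq -> Uz
  P3: Ln <- Fg -> Kv -> Zr -> Uz
  P4: Ln <- Fg -> Uz
The empty set is not sufficient: P3 (Ln <- Fg -> Kv -> Zr -> Uz) has no collider blocking it and no conditioned non-collider, so it is open.
Try {Fg}:
  P1: blocked at fork node Fg ∈ conditioning set.
  P2: blocked at fork node Fg ∈ conditioning set.
  P3: blocked at fork node Fg ∈ conditioning set.
  P4: blocked at fork node Fg ∈ conditioning set.
{Fg} contains no descendant of Ln and blocks every backdoor path.
No other singleton works — e.g. {Fc} leaves P3 open — so {Fg} is the unique smallest valid adjustment set.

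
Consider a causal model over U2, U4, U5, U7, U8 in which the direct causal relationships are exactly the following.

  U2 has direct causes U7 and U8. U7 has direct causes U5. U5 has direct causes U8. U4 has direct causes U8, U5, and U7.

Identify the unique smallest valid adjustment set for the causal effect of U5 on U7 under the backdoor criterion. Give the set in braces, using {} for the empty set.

Variables eligible for adjustment (non-descendants of U5, excluding U5 and U7): {U8}.
Backdoor paths from U5 to U7:
  P1: U5 <- U8 -> U4 <- U7
  P2: U5 <- U8 -> U2 <- U7
Each backdoor path contains an unconditioned collider, so every path is already blocked with the empty conditioning set:
  P1: blocked at collider U4 (neither it nor any descendant is in the conditioning set).
  P2: blocked at collider U2 (neither it nor any descendant is in the conditioning set).
The empty set is therefore the unique smallest valid set.

{}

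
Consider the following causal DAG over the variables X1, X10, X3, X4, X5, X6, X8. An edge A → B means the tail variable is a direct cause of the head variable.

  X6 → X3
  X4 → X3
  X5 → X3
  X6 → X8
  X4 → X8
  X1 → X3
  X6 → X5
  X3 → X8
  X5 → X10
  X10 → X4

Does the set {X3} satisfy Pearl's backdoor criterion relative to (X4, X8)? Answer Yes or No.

Backdoor paths from X4 to X8 (paths whose first edge points into X4):
  P1: X4 <- X10 <- X5 <- X6 -> X3 -> X8
  P2: X4 <- X10 <- X5 <- X6 -> X8
  P3: X4 <- X10 <- X5 -> X3 <- X6 -> X8
  P4: X4 <- X10 <- X5 -> X3 -> X8
Condition 1 (no descendant of X4 in the set): FAILS — X3 is a descendant of X4.
Condition 2 (every backdoor path blocked by {X3}):
  P1: blocked at chain node X3 ∈ conditioning set.
  P2: open — no interior node is in the conditioning set.
  P3: open — collider(s) X3 are conditioned on (or have a conditioned descendant) and no non-collider on the path is in the set.
  P4: blocked at chain node X3 ∈ conditioning set.
{X3} does not satisfy the backdoor criterion.

No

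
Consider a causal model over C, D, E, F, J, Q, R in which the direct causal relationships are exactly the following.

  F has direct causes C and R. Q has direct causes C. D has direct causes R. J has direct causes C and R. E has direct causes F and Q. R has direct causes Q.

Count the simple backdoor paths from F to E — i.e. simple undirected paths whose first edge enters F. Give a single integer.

4

A backdoor path from F to E is any simple undirected path whose first edge points into F (i.e. leaves F via a parent).
Parents of F: {C, R}.
Enumerating:
  P1: F <- C -> Q -> E
  P2: F <- C -> J <- R <- Q -> E
  P3: F <- R <- Q -> E
  P4: F <- R -> J <- C -> Q -> E
That exhausts the simple backdoor paths. Count: 4.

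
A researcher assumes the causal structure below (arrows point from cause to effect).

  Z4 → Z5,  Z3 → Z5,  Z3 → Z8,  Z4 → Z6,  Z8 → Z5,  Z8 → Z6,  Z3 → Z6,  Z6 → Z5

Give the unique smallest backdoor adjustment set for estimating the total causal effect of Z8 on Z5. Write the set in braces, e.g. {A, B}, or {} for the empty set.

Variables eligible for adjustment (non-descendants of Z8, excluding Z8 and Z5): {Z3, Z4}.
Backdoor paths from Z8 to Z5:
  P1: Z8 <- Z3 -> Z6 <- Z4 -> Z5
  P2: Z8 <- Z3 -> Z6 -> Z5
  P3: Z8 <- Z3 -> Z5
The empty set is not sufficient: P2 (Z8 <- Z3 -> Z6 -> Z5) has no collider blocking it and no conditioned non-collider, so it is open.
Try {Z3}:
  P1: blocked at fork node Z3 ∈ conditioning set.
  P2: blocked at fork node Z3 ∈ conditioning set.
  P3: blocked at fork node Z3 ∈ conditioning set.
{Z3} contains no descendant of Z8 and blocks every backdoor path.
No other singleton works — e.g. {Z4} leaves P2 open — so {Z3} is the unique smallest valid adjustment set.

{Z3}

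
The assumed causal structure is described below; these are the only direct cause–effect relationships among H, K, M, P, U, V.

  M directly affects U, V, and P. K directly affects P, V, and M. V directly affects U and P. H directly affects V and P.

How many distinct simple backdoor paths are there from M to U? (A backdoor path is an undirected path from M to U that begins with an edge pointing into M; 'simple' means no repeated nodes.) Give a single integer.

3

A backdoor path from M to U is any simple undirected path whose first edge points into M (i.e. leaves M via a parent).
Parents of M: {K}.
Enumerating:
  P1: M <- K -> V -> U
  P2: M <- K -> P <- H -> V -> U
  P3: M <- K -> P <- V -> U
That exhausts the simple backdoor paths. Count: 3.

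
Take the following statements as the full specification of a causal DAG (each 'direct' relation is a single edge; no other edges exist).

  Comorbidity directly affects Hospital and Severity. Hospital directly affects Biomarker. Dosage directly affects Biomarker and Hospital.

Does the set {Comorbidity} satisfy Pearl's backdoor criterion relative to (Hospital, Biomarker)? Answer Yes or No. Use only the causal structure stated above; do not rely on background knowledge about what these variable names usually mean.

No

Backdoor paths from Hospital to Biomarker (paths whose first edge points into Hospital):
  P1: Hospital <- Dosage -> Biomarker
Condition 1 (no descendant of Hospital in the set): holds — descendants of Hospital are {Biomarker}; none are in {Comorbidity}.
Condition 2 (every backdoor path blocked by {Comorbidity}):
  P1: open — no interior node is in the conditioning set.
{Comorbidity} does not satisfy the backdoor criterion.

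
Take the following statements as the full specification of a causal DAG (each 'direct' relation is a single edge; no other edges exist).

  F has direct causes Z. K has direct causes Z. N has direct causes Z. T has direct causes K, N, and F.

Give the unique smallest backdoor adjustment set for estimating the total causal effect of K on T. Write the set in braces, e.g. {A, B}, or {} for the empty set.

{Z}

Variables eligible for adjustment (non-descendants of K, excluding K and T): {F, N, Z}.
Backdoor paths from K to T:
  P1: K <- Z -> F -> T
  P2: K <- Z -> N -> T
The empty set is not sufficient: P1 (K <- Z -> F -> T) has no collider blocking it and no conditioned non-collider, so it is open.
Try {Z}:
  P1: blocked at fork node Z ∈ conditioning set.
  P2: blocked at fork node Z ∈ conditioning set.
{Z} contains no descendant of K and blocks every backdoor path.
No other singleton works — e.g. {F} leaves P2 open — so {Z} is the unique smallest valid adjustment set.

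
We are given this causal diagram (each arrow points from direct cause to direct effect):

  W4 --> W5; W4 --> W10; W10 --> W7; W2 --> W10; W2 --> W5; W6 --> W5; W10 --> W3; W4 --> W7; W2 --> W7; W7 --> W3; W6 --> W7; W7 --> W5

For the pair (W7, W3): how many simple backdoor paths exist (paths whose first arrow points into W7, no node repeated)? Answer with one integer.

A backdoor path from W7 to W3 is any simple undirected path whose first edge points into W7 (i.e. leaves W7 via a parent).
Parents of W7: {W10, W2, W4, W6}.
Enumerating:
  P1: W7 <- W2 -> W10 -> W3
  P2: W7 <- W2 -> W5 <- W4 -> W10 -> W3
  P3: W7 <- W4 -> W10 -> W3
  P4: W7 <- W4 -> W5 <- W2 -> W10 -> W3
  P5: W7 <- W10 -> W3
  P6: W7 <- W6 -> W5 <- W2 -> W10 -> W3
  P7: W7 <- W6 -> W5 <- W4 -> W10 -> W3
That exhausts the simple backdoor paths. Count: 7.

7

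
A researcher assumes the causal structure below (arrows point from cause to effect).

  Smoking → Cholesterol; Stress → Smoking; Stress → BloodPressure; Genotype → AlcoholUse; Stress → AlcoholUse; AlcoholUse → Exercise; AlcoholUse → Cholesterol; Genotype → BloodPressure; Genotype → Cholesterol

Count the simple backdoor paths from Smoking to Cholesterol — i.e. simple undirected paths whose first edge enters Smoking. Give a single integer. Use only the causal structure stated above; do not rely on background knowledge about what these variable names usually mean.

4

A backdoor path from Smoking to Cholesterol is any simple undirected path whose first edge points into Smoking (i.e. leaves Smoking via a parent).
Parents of Smoking: {Stress}.
Enumerating:
  P1: Smoking <- Stress -> BloodPressure <- Genotype -> AlcoholUse -> Cholesterol
  P2: Smoking <- Stress -> BloodPressure <- Genotype -> Cholesterol
  P3: Smoking <- Stress -> AlcoholUse <- Genotype -> Cholesterol
  P4: Smoking <- Stress -> AlcoholUse -> Cholesterol
That exhausts the simple backdoor paths. Count: 4.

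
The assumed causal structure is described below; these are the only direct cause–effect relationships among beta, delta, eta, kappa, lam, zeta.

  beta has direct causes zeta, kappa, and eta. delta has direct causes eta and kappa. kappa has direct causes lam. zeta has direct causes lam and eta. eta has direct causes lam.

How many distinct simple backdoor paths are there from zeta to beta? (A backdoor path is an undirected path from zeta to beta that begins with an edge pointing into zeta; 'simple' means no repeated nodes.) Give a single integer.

A backdoor path from zeta to beta is any simple undirected path whose first edge points into zeta (i.e. leaves zeta via a parent).
Parents of zeta: {eta, lam}.
Enumerating:
  P1: zeta <- lam -> eta -> beta
  P2: zeta <- lam -> eta -> delta <- kappa -> beta
  P3: zeta <- lam -> kappa -> beta
  P4: zeta <- lam -> kappa -> delta <- eta -> beta
  P5: zeta <- eta <- lam -> kappa -> beta
  P6: zeta <- eta -> beta
  P7: zeta <- eta -> delta <- kappa -> beta
That exhausts the simple backdoor paths. Count: 7.

7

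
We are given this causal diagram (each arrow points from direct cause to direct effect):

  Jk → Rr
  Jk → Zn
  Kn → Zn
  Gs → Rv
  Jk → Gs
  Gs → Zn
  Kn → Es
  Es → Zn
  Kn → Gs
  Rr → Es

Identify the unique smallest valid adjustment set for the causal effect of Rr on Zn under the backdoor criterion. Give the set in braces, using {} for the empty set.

{Jk}

Variables eligible for adjustment (non-descendants of Rr, excluding Rr and Zn): {Gs, Jk, Kn, Rv}.
Backdoor paths from Rr to Zn:
  P1: Rr <- Jk -> Gs <- Kn -> Es -> Zn
  P2: Rr <- Jk -> Gs <- Kn -> Zn
  P3: Rr <- Jk -> Gs -> Zn
  P4: Rr <- Jk -> Zn
The empty set is not sufficient: P3 (Rr <- Jk -> Gs -> Zn) has no collider blocking it and no conditioned non-collider, so it is open.
Try {Jk}:
  P1: blocked at fork node Jk ∈ conditioning set.
  P2: blocked at fork node Jk ∈ conditioning set.
  P3: blocked at fork node Jk ∈ conditioning set.
  P4: blocked at fork node Jk ∈ conditioning set.
{Jk} contains no descendant of Rr and blocks every backdoor path.
No other singleton works — e.g. {Kn} leaves P3 open — so {Jk} is the unique smallest valid adjustment set.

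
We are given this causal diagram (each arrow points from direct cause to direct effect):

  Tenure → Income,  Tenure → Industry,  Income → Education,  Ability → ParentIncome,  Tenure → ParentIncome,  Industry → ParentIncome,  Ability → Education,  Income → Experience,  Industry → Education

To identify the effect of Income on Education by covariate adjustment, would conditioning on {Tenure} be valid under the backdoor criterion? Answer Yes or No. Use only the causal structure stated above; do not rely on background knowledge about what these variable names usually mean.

Yes

Backdoor paths from Income to Education (paths whose first edge points into Income):
  P1: Income <- Tenure -> Industry -> ParentIncome <- Ability -> Education
  P2: Income <- Tenure -> Industry -> Education
  P3: Income <- Tenure -> ParentIncome <- Ability -> Education
  P4: Income <- Tenure -> ParentIncome <- Industry -> Education
Condition 1 (no descendant of Income in the set): holds — descendants of Income are {Education, Experience}; none are in {Tenure}.
Condition 2 (every backdoor path blocked by {Tenure}):
  P1: blocked at fork node Tenure ∈ conditioning set.
  P2: blocked at fork node Tenure ∈ conditioning set.
  P3: blocked at fork node Tenure ∈ conditioning set.
  P4: blocked at fork node Tenure ∈ conditioning set.
{Tenure} satisfies the backdoor criterion.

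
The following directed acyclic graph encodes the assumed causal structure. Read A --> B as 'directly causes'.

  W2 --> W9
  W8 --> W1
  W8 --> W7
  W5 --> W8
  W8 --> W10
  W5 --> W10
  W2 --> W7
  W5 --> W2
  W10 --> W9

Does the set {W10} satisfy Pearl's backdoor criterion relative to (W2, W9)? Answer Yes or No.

Backdoor paths from W2 to W9 (paths whose first edge points into W2):
  P1: W2 <- W5 -> W8 -> W10 -> W9
  P2: W2 <- W5 -> W10 -> W9
Condition 1 (no descendant of W2 in the set): holds — descendants of W2 are {W7, W9}; none are in {W10}.
Condition 2 (every backdoor path blocked by {W10}):
  P1: blocked at chain node W10 ∈ conditioning set.
  P2: blocked at chain node W10 ∈ conditioning set.
{W10} satisfies the backdoor criterion.

Yes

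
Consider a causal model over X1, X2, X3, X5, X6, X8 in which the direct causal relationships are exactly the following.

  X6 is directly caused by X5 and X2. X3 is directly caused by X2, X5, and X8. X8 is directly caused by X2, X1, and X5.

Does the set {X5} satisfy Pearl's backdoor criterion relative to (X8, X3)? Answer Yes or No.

No

Backdoor paths from X8 to X3 (paths whose first edge points into X8):
  P1: X8 <- X5 -> X6 <- X2 -> X3
  P2: X8 <- X5 -> X3
  P3: X8 <- X2 -> X6 <- X5 -> X3
  P4: X8 <- X2 -> X3
Condition 1 (no descendant of X8 in the set): holds — descendants of X8 are {X3}; none are in {X5}.
Condition 2 (every backdoor path blocked by {X5}):
  P1: blocked at fork node X5 ∈ conditioning set.
  P2: blocked at fork node X5 ∈ conditioning set.
  P3: blocked at collider X6 (neither it nor any descendant is in the conditioning set).
  P4: open — no interior node is in the conditioning set.
{X5} does not satisfy the backdoor criterion.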